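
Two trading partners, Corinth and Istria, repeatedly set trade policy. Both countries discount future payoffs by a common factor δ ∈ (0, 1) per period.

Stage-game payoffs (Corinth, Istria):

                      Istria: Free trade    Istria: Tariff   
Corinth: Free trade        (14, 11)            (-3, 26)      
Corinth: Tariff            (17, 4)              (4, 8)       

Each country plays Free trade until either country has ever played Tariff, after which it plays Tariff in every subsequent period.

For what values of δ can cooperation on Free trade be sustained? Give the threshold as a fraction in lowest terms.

For Corinth: deviation gain 17−14 = 3, per-period punishment loss 14−4 = 10. IC gives δ ≥ 3/13.
For Istria: gain 15, loss 3 per period, so δ ≥ 15/18 = 5/6.
The tighter constraint is Istria's, so cooperation needs δ ≥ 5/6.

5/6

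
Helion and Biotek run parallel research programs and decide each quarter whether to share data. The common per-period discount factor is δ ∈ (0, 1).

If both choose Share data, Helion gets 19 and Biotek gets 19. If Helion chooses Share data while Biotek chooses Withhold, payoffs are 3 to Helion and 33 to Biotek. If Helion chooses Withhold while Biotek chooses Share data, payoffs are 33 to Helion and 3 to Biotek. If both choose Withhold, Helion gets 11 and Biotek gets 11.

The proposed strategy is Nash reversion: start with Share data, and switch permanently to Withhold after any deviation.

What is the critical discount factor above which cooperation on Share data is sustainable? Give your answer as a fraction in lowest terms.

One-period gain from deviating is 33 − 19 = 14. The loss is 19 − 11 = 8 in every subsequent period, with present value 8·δ/(1−δ).
Deviation is unprofitable when 8·δ/(1−δ) ≥ 14, i.e. δ/(1−δ) ≥ 7/4.
Equivalently δ ≥ 14/(14+8) = 7/11.

7/11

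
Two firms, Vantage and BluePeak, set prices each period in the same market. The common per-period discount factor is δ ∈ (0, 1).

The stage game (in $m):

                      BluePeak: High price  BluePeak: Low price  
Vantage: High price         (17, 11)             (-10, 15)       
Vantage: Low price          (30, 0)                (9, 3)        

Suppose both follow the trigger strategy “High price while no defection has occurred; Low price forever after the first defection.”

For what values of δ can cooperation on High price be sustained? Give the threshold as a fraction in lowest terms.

13/21

Vantage's threshold: (30−17)/(30−9) = 13/21.
BluePeak's threshold: (15−11)/(15−3) = 1/3.
13/21 > 1/3, so Vantage binds and δ* = 13/21.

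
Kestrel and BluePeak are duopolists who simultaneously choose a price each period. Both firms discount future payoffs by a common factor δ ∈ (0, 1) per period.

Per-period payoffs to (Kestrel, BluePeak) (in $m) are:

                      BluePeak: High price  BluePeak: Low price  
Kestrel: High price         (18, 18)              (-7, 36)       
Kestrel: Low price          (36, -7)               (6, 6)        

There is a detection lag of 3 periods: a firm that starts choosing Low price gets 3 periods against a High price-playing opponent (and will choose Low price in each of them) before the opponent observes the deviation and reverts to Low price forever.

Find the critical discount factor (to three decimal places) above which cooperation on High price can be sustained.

A deviator earns 36 for 3 periods, then 6 forever; cooperating earns 18 forever. Multiplying the IC by (1−δ):
18 ≥ 36(1−δ^3) + 6δ^3, so 30·δ^3 ≥ 18 and δ^3 ≥ 3/5.
δ ≥ (3/5)^(1/3) ≈ 0.843.

0.843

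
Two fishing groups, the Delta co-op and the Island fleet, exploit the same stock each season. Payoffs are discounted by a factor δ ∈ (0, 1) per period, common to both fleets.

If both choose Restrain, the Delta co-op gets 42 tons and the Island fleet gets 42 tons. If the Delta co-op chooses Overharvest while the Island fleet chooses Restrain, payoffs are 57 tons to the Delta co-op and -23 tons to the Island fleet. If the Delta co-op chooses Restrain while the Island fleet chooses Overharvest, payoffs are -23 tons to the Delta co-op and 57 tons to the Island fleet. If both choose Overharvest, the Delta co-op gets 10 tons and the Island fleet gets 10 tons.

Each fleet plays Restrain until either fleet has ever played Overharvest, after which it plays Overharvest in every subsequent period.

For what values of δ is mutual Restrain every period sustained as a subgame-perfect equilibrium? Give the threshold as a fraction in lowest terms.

15/47

Under grim trigger the critical discount factor is (T−C)/(T−P) with T = 57, C = 42, P = 10.
δ* = (57−42)/(57−10) = 15/47.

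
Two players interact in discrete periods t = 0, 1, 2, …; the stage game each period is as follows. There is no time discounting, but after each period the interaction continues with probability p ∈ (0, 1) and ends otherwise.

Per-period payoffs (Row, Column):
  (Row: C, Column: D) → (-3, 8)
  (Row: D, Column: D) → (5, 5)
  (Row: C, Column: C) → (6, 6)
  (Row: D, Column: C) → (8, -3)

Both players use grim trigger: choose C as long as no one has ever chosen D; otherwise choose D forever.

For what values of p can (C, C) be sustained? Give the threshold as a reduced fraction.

With no time discounting, the continuation probability p plays the role of the discount factor.
Grim-trigger IC: 6/(1−p) ≥ 8 + 5p/(1−p) ⇒ p ≥ (8−6)/(8−5) = 2/3.

2/3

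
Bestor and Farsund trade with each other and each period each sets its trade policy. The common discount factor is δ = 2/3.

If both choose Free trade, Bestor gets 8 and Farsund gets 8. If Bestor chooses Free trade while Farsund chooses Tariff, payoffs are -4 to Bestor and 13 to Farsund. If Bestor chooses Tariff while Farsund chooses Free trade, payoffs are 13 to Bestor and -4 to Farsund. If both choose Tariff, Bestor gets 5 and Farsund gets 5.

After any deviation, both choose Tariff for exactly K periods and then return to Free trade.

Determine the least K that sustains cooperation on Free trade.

5

Need Σ_{k=1}^{K} δ^k ≥ (13−8)/(8−5) = 1.6667 at δ = 2/3.
At K = 4 the sum is 1.6049 < 1.6667; at K = 5 it is 1.7366 ≥ 1.6667.
So the minimum punishment length is K = 5.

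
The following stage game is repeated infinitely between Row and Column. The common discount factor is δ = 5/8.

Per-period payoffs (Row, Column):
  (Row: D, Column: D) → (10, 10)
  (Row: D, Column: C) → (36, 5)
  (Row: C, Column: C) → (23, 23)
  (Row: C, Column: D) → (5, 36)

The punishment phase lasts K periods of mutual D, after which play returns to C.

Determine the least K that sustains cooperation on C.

2

IC: δ(1−δ^K)/(1−δ) ≥ (36−23)/(23−10) = 1.
With δ = 5/8: need 1 − δ^K ≥ 1·(1−5/8)/(5/8), i.e. δ^K ≤ 0.4000.
Since (5/8)^1 = 0.6250 and (5/8)^2 = 0.3906, the smallest such K is 2.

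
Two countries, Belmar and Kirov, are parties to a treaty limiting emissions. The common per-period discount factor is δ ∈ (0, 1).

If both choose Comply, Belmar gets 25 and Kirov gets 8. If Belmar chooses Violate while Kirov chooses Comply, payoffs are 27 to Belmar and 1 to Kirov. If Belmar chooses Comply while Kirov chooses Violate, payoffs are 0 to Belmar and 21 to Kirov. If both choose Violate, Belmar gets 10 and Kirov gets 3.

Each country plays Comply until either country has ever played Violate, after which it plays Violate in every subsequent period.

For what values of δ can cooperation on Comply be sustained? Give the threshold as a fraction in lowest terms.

13/18

Belmar: cooperation gives 25 each period; deviation gives 27 once then 10 forever.
  25/(1−δ) ≥ 27 + 10δ/(1−δ) ⇒ δ ≥ 2/17.
Kirov: cooperation gives 8 each period; deviation gives 21 once then 3 forever.
  δ ≥ 13/18.
Both must hold, so the binding constraint is Kirov's: δ ≥ 13/18.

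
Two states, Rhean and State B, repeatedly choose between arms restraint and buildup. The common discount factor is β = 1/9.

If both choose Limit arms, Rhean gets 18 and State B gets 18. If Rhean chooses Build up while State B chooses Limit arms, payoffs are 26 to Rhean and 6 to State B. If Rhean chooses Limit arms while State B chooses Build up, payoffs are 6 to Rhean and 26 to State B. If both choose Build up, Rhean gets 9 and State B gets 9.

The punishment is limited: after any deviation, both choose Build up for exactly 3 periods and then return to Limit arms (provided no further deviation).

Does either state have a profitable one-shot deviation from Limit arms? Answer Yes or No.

Yes

IC: β+…+β^3 ≥ (26−18)/(18−9) = 8/9.
At β = 1/9: partial sum = 0.1248 < 0.8889. Cooperation not sustainable.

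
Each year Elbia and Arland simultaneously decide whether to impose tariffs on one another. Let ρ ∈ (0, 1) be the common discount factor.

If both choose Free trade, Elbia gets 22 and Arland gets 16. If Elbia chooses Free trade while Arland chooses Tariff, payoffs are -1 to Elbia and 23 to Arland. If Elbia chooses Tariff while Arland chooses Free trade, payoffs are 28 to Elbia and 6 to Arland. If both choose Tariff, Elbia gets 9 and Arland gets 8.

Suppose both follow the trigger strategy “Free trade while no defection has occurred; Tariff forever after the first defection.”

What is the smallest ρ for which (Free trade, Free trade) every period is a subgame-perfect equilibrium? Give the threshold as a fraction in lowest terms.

7/15

For Elbia: deviation gain 28−22 = 6, per-period punishment loss 22−9 = 13. IC gives ρ ≥ 6/19.
For Arland: gain 7, loss 8 per period, so ρ ≥ 7/15.
The tighter constraint is Arland's, so cooperation needs ρ ≥ 7/15.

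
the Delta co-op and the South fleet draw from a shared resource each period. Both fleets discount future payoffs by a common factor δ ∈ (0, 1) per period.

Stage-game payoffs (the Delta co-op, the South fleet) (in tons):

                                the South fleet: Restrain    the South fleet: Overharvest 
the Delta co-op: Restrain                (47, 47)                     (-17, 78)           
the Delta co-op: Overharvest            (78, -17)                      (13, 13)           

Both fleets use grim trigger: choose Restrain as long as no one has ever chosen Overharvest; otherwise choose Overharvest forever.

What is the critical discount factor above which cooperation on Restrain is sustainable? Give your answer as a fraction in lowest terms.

Under grim trigger the critical discount factor is (T−C)/(T−P) with T = 78, C = 47, P = 13.
δ* = (78−47)/(78−13) = 31/65.

31/65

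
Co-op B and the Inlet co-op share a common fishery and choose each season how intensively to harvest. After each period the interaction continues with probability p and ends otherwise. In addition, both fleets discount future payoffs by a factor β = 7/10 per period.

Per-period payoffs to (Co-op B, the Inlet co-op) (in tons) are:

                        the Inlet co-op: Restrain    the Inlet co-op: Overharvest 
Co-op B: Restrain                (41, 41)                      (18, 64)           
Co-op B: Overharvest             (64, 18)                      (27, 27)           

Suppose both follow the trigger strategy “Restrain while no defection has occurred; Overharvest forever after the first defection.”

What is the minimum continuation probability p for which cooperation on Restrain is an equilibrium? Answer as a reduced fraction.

Expected continuation weight on next period's payoff is β·p = 7/10·p, which plays the role of the discount factor.
Cooperation requires 7/10·p ≥ (64−41)/(64−27) = 23/37, hence p ≥ 230/259.

230/259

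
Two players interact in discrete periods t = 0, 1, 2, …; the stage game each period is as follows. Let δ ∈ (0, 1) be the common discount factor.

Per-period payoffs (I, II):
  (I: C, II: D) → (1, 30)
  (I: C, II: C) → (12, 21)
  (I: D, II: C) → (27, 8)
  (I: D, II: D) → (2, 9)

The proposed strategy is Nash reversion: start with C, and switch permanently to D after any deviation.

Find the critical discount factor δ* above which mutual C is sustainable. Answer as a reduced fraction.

I's threshold: (27−12)/(27−2) = 3/5.
II's threshold: (30−21)/(30−9) = 3/7.
3/5 > 3/7, so I binds and δ* = 3/5.

3/5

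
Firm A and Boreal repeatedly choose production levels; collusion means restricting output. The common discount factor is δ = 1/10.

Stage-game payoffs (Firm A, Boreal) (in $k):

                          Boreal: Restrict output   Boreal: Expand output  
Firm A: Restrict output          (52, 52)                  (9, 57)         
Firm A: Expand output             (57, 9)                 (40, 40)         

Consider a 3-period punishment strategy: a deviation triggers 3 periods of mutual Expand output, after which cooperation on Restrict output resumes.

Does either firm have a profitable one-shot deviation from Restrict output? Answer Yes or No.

A one-shot deviation gives 57 now, then 40 for 3 periods, then back to 52.
Gain from deviating: (57−52) today; loss: (52−40) in each of the next 3 periods.
No-deviation condition: (52−40)(δ+…+δ^3) ≥ 57−52, i.e. δ+…+δ^3 ≥ 5/12.
At δ = 1/10: δ+…+δ^3 = 0.1110 < 0.4167.
So cooperation is not sustainable.

Yes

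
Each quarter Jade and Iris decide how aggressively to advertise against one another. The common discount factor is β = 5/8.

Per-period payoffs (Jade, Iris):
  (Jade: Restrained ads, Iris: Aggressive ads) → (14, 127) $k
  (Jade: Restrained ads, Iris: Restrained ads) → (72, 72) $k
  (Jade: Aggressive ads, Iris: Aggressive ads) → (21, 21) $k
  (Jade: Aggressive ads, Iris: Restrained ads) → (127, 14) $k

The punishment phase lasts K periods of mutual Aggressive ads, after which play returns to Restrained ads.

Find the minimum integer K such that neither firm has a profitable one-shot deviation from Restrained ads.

IC: β(1−β^K)/(1−β) ≥ (127−72)/(72−21) = 55/51.
With β = 5/8: need 1 − β^K ≥ 55/51·(1−5/8)/(5/8), i.e. β^K ≤ 0.3529.
Since (5/8)^2 = 0.3906 and (5/8)^3 = 0.2441, the smallest such K is 3.

3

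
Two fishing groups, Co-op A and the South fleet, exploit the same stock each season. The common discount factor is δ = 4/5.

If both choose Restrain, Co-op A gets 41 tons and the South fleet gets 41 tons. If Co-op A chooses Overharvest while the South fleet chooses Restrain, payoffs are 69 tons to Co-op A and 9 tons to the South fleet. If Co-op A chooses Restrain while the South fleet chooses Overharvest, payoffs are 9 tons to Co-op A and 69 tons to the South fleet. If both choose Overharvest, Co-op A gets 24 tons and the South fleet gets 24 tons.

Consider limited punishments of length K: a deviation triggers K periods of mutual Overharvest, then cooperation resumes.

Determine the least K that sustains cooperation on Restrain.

3

Need Σ_{k=1}^{K} δ^k ≥ (69−41)/(41−24) = 1.6471 at δ = 4/5.
At K = 2 the sum is 1.4400 < 1.6471; at K = 3 it is 1.9520 ≥ 1.6471.
So the minimum punishment length is K = 3.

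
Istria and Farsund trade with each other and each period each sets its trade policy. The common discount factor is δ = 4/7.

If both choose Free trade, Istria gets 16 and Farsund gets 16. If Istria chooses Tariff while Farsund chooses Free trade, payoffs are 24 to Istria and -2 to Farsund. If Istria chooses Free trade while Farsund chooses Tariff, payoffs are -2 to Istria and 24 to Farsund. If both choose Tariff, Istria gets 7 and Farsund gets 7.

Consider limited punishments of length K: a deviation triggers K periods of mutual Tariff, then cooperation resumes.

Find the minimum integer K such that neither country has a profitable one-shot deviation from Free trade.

2

Need Σ_{k=1}^{K} δ^k ≥ (24−16)/(16−7) = 0.8889 at δ = 4/7.
At K = 1 the sum is 0.5714 < 0.8889; at K = 2 it is 0.8980 ≥ 0.8889.
So the minimum punishment length is K = 2.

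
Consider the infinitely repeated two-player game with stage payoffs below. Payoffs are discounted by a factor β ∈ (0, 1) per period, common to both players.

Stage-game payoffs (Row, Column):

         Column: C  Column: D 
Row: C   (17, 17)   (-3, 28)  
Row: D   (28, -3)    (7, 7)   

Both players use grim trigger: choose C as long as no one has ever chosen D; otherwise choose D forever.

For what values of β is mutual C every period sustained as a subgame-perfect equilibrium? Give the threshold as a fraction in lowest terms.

11/21

Under grim trigger the critical discount factor is (T−C)/(T−P) with T = 28, C = 17, P = 7.
β* = (28−17)/(28−7) = 11/21.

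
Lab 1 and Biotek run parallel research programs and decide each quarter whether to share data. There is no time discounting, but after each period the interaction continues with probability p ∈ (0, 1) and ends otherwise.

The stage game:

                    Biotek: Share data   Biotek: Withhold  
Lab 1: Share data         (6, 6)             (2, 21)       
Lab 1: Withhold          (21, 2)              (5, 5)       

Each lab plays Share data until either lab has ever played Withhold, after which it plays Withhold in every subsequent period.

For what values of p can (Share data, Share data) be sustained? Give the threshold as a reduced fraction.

With no time discounting, the continuation probability p plays the role of the discount factor.
Grim-trigger IC: 6/(1−p) ≥ 21 + 5p/(1−p) ⇒ p ≥ (21−6)/(21−5) = 15/16.

15/16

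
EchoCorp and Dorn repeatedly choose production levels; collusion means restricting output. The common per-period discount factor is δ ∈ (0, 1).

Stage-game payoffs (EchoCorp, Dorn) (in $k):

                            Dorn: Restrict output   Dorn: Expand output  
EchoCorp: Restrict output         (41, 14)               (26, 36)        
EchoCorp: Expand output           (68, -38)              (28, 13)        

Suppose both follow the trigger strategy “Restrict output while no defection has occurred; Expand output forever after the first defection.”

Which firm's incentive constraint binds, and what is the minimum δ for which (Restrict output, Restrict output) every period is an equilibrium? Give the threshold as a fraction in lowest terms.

Dorn; δ ≥ 22/23

EchoCorp's threshold: (68−41)/(68−28) = 27/40.
Dorn's threshold: (36−14)/(36−13) = 22/23.
27/40 < 22/23, so Dorn binds and δ* = 22/23.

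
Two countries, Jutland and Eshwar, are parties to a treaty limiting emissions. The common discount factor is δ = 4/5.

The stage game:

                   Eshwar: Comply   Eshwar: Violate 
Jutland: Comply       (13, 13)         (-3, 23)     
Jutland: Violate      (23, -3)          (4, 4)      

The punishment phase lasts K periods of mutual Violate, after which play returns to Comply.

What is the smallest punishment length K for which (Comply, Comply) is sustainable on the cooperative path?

2

Need Σ_{k=1}^{K} δ^k ≥ (23−13)/(13−4) = 1.1111 at δ = 4/5.
At K = 1 the sum is 0.8000 < 1.1111; at K = 2 it is 1.4400 ≥ 1.1111.
So the minimum punishment length is K = 2.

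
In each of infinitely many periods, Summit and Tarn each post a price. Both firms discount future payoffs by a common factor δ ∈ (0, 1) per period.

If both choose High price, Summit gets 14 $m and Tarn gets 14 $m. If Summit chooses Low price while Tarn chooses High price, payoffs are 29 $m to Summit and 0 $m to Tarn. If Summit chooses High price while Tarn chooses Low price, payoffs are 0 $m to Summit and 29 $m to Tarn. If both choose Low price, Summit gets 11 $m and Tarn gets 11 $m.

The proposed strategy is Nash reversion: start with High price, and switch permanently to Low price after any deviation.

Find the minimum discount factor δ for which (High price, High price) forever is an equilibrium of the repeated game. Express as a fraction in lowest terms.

5/6

Cooperation forever yields 14 each period: 14/(1−δ).
Deviating yields 29 once, then 11 forever: 29 + 11δ/(1−δ).
No profitable deviation requires 14/(1−δ) ≥ 29 + 11δ/(1−δ).
Multiplying by (1−δ): 14 ≥ 29(1−δ) + 11δ = 29 − 18δ.
So 18δ ≥ 15, i.e. δ ≥ 15/18 = 5/6.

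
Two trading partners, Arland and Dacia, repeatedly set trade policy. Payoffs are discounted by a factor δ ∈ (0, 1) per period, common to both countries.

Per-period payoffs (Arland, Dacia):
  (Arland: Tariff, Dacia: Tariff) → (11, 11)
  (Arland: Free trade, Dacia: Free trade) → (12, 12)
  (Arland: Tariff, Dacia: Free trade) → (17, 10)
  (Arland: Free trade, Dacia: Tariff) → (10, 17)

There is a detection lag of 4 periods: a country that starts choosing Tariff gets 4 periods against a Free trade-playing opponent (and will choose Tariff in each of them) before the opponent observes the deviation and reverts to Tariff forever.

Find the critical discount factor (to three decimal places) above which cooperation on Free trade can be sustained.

Deviating for the 4 undetected periods gains 17−12 = 5 per period over cooperation, then loses 12−11 = 1 per period forever once punishment starts.
Gain: 5(1 + δ + … + δ^3); loss: 1·δ^4/(1−δ).
No profitable deviation ⇔ 5(1−δ^4) ≤ 1·δ^4, i.e. δ^4 ≥ 5/(5+1) = 5/6.
Hence δ ≥ (5/6)^(1/4) ≈ 0.955.

0.955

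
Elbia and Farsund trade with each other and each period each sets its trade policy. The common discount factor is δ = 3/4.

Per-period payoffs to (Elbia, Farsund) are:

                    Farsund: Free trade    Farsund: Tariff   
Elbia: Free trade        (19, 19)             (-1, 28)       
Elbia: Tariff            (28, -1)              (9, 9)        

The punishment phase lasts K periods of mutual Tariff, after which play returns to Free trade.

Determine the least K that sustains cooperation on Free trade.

IC: δ(1−δ^K)/(1−δ) ≥ (28−19)/(19−9) = 9/10.
With δ = 3/4: need 1 − δ^K ≥ 9/10·(1−3/4)/(3/4), i.e. δ^K ≤ 0.7000.
Since (3/4)^1 = 0.7500 and (3/4)^2 = 0.5625, the smallest such K is 2.

2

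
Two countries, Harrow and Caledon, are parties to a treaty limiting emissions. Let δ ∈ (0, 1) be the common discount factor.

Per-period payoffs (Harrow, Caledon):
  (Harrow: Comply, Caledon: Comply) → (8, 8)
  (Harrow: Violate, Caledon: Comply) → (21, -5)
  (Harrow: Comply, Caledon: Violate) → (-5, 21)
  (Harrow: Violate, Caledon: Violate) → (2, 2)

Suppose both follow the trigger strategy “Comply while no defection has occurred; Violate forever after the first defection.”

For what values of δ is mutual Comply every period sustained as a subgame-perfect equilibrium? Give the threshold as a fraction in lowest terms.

13/19

Under grim trigger the critical discount factor is (T−C)/(T−P) with T = 21, C = 8, P = 2.
δ* = (21−8)/(21−2) = 13/19.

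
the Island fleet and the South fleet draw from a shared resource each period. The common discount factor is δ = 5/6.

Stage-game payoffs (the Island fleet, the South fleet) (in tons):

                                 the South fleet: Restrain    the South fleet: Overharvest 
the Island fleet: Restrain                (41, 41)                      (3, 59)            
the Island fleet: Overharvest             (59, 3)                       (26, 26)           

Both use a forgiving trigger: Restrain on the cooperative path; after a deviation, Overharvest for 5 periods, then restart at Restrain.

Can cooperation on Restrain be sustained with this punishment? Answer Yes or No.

Yes

A one-shot deviation gives 59 now, then 26 for 5 periods, then back to 41.
Gain from deviating: (59−41) today; loss: (41−26) in each of the next 5 periods.
No-deviation condition: (41−26)(δ+…+δ^5) ≥ 59−41, i.e. δ+…+δ^5 ≥ 6/5.
At δ = 5/6: δ+…+δ^5 = 2.9906 ≥ 1.2000.
So cooperation is sustainable.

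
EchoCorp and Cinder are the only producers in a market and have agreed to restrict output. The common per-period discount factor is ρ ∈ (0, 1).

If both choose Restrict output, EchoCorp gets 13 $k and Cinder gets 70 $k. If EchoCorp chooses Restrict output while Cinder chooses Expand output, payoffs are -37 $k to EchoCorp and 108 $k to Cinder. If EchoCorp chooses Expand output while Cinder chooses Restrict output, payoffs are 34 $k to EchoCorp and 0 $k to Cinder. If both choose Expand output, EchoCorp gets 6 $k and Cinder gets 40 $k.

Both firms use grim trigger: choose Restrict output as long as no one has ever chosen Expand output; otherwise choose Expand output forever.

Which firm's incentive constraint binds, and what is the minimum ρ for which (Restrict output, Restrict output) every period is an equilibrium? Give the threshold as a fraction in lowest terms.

For EchoCorp: deviation gain 34−13 = 21, per-period punishment loss 13−6 = 7. IC gives ρ ≥ 21/28 = 3/4.
For Cinder: gain 38, loss 30 per period, so ρ ≥ 38/68 = 19/34.
The tighter constraint is EchoCorp's, so cooperation needs ρ ≥ 3/4.

EchoCorp; ρ ≥ 3/4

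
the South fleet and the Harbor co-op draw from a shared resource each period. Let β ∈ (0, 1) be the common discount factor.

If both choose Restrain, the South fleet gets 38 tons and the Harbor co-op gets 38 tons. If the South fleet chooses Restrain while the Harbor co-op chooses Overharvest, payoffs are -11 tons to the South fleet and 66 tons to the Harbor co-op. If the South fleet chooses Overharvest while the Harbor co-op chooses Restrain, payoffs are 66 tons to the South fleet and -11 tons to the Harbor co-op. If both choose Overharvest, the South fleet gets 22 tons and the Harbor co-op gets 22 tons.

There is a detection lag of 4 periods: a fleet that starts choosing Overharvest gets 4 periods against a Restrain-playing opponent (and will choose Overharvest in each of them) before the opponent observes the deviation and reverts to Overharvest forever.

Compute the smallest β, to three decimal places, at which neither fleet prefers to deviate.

0.893

The best deviation is to choose Overharvest for all 4 undetected periods, earning 66 each, then 22 forever once detected.
Deviation value: 66(1−β^4)/(1−β) + 22β^4/(1−β); cooperation value: 38/(1−β).
IC: 38 ≥ 66(1−β^4) + 22β^4 = 66 − 44β^4.
So β^4 ≥ 28/44 = 7/11, giving β ≥ (7/11)^(1/4) ≈ 0.893.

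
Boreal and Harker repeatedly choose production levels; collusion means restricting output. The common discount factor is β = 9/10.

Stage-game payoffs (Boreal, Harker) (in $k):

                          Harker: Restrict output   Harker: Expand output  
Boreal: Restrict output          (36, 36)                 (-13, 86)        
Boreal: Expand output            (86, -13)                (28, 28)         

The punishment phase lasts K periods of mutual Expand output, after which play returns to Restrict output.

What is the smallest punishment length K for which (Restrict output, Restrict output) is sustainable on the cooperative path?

12

IC: β(1−β^K)/(1−β) ≥ (86−36)/(36−28) = 25/4.
With β = 9/10: need 1 − β^K ≥ 25/4·(1−9/10)/(9/10), i.e. β^K ≤ 0.3056.
Since (9/10)^11 = 0.3138 and (9/10)^12 = 0.2824, the smallest such K is 12.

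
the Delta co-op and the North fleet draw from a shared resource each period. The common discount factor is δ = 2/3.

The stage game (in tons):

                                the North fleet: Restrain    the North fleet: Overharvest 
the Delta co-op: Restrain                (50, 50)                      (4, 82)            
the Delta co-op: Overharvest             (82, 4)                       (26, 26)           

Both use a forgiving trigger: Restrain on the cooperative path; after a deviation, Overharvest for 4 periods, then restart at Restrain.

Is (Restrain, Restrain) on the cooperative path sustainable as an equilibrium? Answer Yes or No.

Comparing payoff streams over the 5 periods until play realigns: cooperate → 50(1+δ+…+δ^4); deviate → 82 + 26(δ+…+δ^4).
Cooperation is sustained iff (50−26)(δ+…+δ^4) ≥ 82−50.
δ+…+δ^4 = 2/3·(1−(2/3)^4)/(1−2/3) = 1.6049, and (82−50)/(50−26) = 1.3333.
1.6049 ≥ 1.3333, so cooperation is sustainable.

Yes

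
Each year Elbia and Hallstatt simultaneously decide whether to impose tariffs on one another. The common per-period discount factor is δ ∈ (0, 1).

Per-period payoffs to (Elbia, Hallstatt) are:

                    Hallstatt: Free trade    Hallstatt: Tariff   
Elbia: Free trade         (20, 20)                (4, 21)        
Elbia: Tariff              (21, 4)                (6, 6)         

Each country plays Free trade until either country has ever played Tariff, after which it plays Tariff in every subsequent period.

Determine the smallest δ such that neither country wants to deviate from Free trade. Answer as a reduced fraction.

Cooperation forever yields 20 each period: 20/(1−δ).
Deviating yields 21 once, then 6 forever: 21 + 6δ/(1−δ).
No profitable deviation requires 20/(1−δ) ≥ 21 + 6δ/(1−δ).
Multiplying by (1−δ): 20 ≥ 21(1−δ) + 6δ = 21 − 15δ.
So 15δ ≥ 1, i.e. δ ≥ 1/15.

1/15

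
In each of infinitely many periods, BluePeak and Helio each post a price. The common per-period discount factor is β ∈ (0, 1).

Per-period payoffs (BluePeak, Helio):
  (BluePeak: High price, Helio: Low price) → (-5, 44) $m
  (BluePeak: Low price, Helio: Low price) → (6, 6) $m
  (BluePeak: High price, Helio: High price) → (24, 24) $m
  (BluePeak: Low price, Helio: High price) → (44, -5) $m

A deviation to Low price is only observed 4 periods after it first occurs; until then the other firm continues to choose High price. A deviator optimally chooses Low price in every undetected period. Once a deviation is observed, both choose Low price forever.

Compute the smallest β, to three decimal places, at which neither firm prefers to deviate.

0.852

Deviating for the 4 undetected periods gains 44−24 = 20 per period over cooperation, then loses 24−6 = 18 per period forever once punishment starts.
Gain: 20(1 + β + … + β^3); loss: 18·β^4/(1−β).
No profitable deviation ⇔ 20(1−β^4) ≤ 18·β^4, i.e. β^4 ≥ 20/(20+18) = 10/19.
Hence β ≥ (10/19)^(1/4) ≈ 0.852.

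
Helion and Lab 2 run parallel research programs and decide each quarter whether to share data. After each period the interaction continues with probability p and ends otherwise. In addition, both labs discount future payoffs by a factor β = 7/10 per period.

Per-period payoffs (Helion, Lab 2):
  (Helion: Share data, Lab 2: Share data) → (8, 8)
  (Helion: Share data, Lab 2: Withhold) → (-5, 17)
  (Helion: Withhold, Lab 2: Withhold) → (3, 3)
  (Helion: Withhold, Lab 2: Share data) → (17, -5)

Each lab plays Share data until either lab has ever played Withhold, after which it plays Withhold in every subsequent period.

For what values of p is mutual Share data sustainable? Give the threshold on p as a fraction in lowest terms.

45/49

With continuation probability p and discount β, the effective per-period discount factor is βp.
Grim-trigger IC: βp ≥ (17−8)/(17−3) = 9/14.
So p ≥ (9/14)/(7/10) = 45/49.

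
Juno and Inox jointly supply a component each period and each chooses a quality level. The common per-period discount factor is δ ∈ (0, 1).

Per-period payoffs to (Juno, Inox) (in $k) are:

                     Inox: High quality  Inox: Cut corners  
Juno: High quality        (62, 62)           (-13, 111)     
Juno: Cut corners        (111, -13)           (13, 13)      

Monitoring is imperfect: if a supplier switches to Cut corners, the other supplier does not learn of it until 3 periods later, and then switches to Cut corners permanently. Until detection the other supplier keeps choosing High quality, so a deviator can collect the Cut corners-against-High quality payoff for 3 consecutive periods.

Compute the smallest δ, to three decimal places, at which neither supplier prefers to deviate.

A deviator earns 111 for 3 periods, then 13 forever; cooperating earns 62 forever. Multiplying the IC by (1−δ):
62 ≥ 111(1−δ^3) + 13δ^3, so 98·δ^3 ≥ 49 and δ^3 ≥ 1/2.
δ ≥ (1/2)^(1/3) ≈ 0.794.

0.794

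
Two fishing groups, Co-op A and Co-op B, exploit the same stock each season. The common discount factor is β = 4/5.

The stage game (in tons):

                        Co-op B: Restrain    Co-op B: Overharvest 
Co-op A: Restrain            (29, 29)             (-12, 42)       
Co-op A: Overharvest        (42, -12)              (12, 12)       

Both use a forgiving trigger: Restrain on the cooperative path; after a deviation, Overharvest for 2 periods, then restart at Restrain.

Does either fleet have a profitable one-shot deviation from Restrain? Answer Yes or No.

No

Comparing payoff streams over the 3 periods until play realigns: cooperate → 29(1+β+…+β^2); deviate → 42 + 12(β+…+β^2).
Cooperation is sustained iff (29−12)(β+…+β^2) ≥ 42−29.
β+…+β^2 = 4/5·(1−(4/5)^2)/(1−4/5) = 1.4400, and (42−29)/(29−12) = 0.7647.
1.4400 ≥ 0.7647, so cooperation is sustainable.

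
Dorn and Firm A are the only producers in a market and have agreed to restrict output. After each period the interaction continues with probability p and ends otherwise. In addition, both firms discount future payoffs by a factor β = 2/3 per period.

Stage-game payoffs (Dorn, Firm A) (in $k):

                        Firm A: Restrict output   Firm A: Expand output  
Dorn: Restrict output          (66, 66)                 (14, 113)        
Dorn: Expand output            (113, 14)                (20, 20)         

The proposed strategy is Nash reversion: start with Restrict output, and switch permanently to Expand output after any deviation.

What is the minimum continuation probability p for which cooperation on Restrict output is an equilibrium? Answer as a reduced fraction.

47/62

Expected continuation weight on next period's payoff is β·p = 2/3·p, which plays the role of the discount factor.
Cooperation requires 2/3·p ≥ (113−66)/(113−20) = 47/93, hence p ≥ 47/62.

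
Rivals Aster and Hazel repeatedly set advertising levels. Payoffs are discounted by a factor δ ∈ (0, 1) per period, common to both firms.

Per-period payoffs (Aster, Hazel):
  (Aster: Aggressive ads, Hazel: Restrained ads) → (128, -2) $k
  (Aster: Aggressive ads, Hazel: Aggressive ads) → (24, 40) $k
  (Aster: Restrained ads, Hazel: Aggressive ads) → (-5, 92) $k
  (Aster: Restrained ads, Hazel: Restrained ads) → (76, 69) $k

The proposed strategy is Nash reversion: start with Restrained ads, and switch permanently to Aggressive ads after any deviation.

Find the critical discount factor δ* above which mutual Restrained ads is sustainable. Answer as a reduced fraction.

For Aster: deviation gain 128−76 = 52, per-period punishment loss 76−24 = 52. IC gives δ ≥ 52/104 = 1/2.
For Hazel: gain 23, loss 29 per period, so δ ≥ 23/52.
The tighter constraint is Aster's, so cooperation needs δ ≥ 1/2.

1/2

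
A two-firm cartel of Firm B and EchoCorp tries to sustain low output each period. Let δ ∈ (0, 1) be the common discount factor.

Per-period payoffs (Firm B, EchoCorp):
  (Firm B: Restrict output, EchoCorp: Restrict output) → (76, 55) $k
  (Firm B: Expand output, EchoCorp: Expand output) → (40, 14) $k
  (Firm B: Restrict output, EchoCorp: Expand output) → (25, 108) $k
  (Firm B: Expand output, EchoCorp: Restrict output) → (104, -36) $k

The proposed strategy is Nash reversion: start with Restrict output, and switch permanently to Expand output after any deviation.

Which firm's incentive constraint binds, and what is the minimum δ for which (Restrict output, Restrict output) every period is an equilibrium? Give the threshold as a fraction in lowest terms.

EchoCorp; δ ≥ 53/94

Firm B: cooperation gives 76 each period; deviation gives 104 once then 40 forever.
  76/(1−δ) ≥ 104 + 40δ/(1−δ) ⇒ δ ≥ 28/64 = 7/16.
EchoCorp: cooperation gives 55 each period; deviation gives 108 once then 14 forever.
  δ ≥ 53/94.
Both must hold, so the binding constraint is EchoCorp's: δ ≥ 53/94.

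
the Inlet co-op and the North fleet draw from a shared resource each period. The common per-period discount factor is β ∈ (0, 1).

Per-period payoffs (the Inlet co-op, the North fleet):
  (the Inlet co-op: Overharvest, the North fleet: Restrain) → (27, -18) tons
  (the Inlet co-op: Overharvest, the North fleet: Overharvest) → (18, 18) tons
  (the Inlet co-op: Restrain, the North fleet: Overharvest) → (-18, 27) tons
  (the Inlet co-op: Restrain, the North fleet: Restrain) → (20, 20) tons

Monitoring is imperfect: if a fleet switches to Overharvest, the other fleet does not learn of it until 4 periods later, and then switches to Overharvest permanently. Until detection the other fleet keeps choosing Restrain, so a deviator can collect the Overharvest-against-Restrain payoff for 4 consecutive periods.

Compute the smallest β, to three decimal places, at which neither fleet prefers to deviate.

The best deviation is to choose Overharvest for all 4 undetected periods, earning 27 each, then 18 forever once detected.
Deviation value: 27(1−β^4)/(1−β) + 18β^4/(1−β); cooperation value: 20/(1−β).
IC: 20 ≥ 27(1−β^4) + 18β^4 = 27 − 9β^4.
So β^4 ≥ 7/9, giving β ≥ (7/9)^(1/4) ≈ 0.939.

0.939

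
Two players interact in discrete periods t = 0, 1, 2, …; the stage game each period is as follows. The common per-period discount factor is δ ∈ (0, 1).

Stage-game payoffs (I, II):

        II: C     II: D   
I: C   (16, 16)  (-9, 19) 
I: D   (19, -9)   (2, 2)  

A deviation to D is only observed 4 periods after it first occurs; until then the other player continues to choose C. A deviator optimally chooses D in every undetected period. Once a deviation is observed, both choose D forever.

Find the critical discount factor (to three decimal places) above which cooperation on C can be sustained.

0.648

The best deviation is to choose D for all 4 undetected periods, earning 19 each, then 2 forever once detected.
Deviation value: 19(1−δ^4)/(1−δ) + 2δ^4/(1−δ); cooperation value: 16/(1−δ).
IC: 16 ≥ 19(1−δ^4) + 2δ^4 = 19 − 17δ^4.
So δ^4 ≥ 3/17, giving δ ≥ (3/17)^(1/4) ≈ 0.648.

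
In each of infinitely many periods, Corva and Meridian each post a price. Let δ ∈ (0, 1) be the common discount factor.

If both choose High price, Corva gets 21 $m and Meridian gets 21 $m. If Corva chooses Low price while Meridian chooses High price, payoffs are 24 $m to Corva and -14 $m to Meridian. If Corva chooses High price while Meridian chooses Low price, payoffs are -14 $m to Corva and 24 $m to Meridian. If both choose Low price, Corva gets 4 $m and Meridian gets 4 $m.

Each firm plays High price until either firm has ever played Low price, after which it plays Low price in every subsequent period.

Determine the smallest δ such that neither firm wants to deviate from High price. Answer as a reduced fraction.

3/20

Cooperation forever yields 21 each period: 21/(1−δ).
Deviating yields 24 once, then 4 forever: 24 + 4δ/(1−δ).
No profitable deviation requires 21/(1−δ) ≥ 24 + 4δ/(1−δ).
Multiplying by (1−δ): 21 ≥ 24(1−δ) + 4δ = 24 − 20δ.
So 20δ ≥ 3, i.e. δ ≥ 3/20.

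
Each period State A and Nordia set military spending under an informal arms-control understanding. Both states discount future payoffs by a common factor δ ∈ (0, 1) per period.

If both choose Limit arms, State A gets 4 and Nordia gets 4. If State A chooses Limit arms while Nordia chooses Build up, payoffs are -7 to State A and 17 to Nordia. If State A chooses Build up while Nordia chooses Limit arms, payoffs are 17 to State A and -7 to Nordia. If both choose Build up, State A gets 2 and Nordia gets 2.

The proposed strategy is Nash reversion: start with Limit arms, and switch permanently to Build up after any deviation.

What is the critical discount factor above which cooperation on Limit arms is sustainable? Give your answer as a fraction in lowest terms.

Cooperation forever yields 4 each period: 4/(1−δ).
Deviating yields 17 once, then 2 forever: 17 + 2δ/(1−δ).
No profitable deviation requires 4/(1−δ) ≥ 17 + 2δ/(1−δ).
Multiplying by (1−δ): 4 ≥ 17(1−δ) + 2δ = 17 − 15δ.
So 15δ ≥ 13, i.e. δ ≥ 13/15.

13/15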